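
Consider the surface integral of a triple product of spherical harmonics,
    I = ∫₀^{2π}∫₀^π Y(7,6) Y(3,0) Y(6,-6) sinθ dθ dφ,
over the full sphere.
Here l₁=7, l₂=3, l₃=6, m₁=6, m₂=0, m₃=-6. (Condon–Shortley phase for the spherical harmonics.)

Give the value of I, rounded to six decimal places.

m-sum 0 ✓  L=16 even ✓  4≤6≤10 ✓
Π(2lᵢ+1) = 15×7×13 = 1365
triangle coeff Δ(7,3,6) = 1/2042040
Σ_t [1,3]: t=1:−1/207360 t=2:+1/57600 t=3:−1/207360 = 1/129600
(3j)²=168/12155 [(7 3 6; 0 0 0)], sign=+1
Σ_t [1,1]: t=1:−1/43545600 = -1/43545600
(3j)²=33/1190 [(7 3 6; 6 0 -6)], sign=-1
⇒ 4πI² = 756/1445
I = (-1)√(756/1445/(4π)) = -0.20404316

-0.204043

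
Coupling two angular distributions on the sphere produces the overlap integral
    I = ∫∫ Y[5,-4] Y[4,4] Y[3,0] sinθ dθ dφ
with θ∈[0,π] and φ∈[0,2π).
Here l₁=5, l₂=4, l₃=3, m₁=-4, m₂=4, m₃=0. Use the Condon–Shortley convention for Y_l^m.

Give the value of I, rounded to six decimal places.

Rules hold: Σm=0, L=12 even, 1≤3≤9.
N = 11·9·7 = 693
Δ = 6!·4!·2!/13! = 1/180180
Racah Σ t=2..4: t=2:+1/576 t=3:−1/144 t=4:+1/576 = -1/288
⇒ 3j(5 4 3; 0 0 0)² = 20/1001, sgn +1
Racah Σ t=6..6: t=6:+1/8640 = 1/8640
⇒ 3j(5 4 3; -4 4 0)² = 28/715, sgn -1
4πI² = N·(3j₀)²·(3jₘ)² = 1008/1859
I = -1·√(0.542227/4π) = -0.20772350

-0.207724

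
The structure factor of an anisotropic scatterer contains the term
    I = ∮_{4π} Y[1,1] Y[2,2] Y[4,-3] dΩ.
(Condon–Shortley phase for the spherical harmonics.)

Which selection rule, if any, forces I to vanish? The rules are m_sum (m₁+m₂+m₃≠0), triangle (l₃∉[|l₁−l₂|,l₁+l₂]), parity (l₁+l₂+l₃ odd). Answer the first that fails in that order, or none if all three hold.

triangle

Σmᵢ = 0  ✓
l₃∈[|l₁−l₂|,l₁+l₂]=[1,3], have l₃=4  ✗
Σlᵢ = 7 ⇒ odd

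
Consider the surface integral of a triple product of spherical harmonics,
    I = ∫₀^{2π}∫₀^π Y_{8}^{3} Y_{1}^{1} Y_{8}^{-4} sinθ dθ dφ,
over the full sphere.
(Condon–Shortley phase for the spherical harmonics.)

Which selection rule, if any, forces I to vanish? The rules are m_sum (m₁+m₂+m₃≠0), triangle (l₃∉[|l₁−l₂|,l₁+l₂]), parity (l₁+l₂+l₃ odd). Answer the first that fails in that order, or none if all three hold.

parity

azimuthal sum: 3 + 1 − 4 = 0  ✓
7 ≤ 8 ≤ 9 (triangle on l)  ✓
L = 8 + 1 + 8 = 17 (odd)  ✗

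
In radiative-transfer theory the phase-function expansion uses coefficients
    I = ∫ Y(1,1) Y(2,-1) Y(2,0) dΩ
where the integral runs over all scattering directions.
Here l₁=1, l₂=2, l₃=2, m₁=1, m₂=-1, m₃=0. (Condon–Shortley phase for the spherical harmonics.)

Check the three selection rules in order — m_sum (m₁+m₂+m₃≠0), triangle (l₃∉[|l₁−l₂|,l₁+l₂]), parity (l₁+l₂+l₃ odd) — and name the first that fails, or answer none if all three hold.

parity

m₁+m₂+m₃ = 1 − 1 + 0 = 0  ✓
triangle: |1−2|=1 ≤ l₃=2 ≤ 1+2=3  ✓
parity: l₁+l₂+l₃ = 5 is odd  ✗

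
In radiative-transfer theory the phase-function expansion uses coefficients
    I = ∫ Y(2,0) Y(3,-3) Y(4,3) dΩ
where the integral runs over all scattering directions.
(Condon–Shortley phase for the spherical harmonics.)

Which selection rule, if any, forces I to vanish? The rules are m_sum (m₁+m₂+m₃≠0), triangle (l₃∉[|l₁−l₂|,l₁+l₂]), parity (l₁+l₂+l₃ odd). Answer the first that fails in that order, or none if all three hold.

m₁+m₂+m₃ = 0 − 3 + 3 = 0  ✓
triangle: |2−3|=1 ≤ l₃=4 ≤ 2+3=5  ✓
parity: l₁+l₂+l₃ = 9 is odd  ✗

parity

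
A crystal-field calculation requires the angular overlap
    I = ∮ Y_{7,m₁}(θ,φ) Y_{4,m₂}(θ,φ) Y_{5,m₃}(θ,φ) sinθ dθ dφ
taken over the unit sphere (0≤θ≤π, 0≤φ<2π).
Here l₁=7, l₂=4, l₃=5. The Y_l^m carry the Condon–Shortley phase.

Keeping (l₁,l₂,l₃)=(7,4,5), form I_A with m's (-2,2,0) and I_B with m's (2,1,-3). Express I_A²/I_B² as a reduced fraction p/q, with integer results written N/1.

280/26569

Shared (l₁,l₂,l₃)=(7,4,5): N and (l;000)² cancel in I_A²/I_B².
A: Δ = 6!·8!·2!/17! = 1/6126120; Racah Σ t=4..6: t=4:+1/69120 t=5:−1/69120 t=6:+1/1036800 = 1/1036800; ⇒ 3j(7 4 5; -2 2 0)² = 1/7293, sgn -1
B: Δ = 6!·8!·2!/17! = 1/6126120; Racah Σ t=3..5: t=3:−1/103680 t=4:+1/241920 t=5:−1/9676800 = -163/29030400; ⇒ 3j(7 4 5; 2 1 -3)² = 26569/2042040, sgn -1
I_A²/I_B² = (1/7293)/(26569/2042040) = 280/26569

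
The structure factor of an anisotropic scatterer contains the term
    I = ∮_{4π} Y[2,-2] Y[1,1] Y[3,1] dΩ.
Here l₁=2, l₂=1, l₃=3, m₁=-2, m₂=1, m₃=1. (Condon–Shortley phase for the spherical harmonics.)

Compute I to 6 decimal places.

-0.082589

Checks pass: Σm=0; 6 even; l₃=3∈[1,3].
(2·2+1)(2·1+1)(2·3+1) = 105
Δ: 0! 4! 2! / 7! → 1/105
sum: t=0:+1/4 = 1/4
3j²(2 1 3; 0 0 0) = Δ·Π!·Σ² = 3/35  (sign -1)
sum: t=0:+1/48 = 1/48
3j²(2 1 3; -2 1 1) = Δ·Π!·Σ² = 1/105  (sign +1)
combine: 4πI² = 105·3/35·1/105 = 3/35
take √, sign -1: I = -0.08258890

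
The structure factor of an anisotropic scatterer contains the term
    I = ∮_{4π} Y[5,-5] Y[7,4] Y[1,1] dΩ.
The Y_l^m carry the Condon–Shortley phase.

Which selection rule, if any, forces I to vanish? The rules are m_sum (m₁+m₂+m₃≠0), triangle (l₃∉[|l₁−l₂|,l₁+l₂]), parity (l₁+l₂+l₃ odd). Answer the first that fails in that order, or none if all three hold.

Σmᵢ = 0  ✓
l₃∈[|l₁−l₂|,l₁+l₂]=[2,12], have l₃=1  ✗
Σlᵢ = 13 ⇒ odd

triangle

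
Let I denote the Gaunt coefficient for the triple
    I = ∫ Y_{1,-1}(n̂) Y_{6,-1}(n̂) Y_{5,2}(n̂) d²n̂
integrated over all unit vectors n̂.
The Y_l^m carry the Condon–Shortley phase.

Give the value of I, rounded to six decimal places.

Rules hold: Σm=0, L=12 even, 5≤5≤7.
N = 3·13·11 = 429
Δ = 2!·0!·10!/13! = 1/858
Racah Σ t=1..1: t=1:−1/14400 = -1/14400
⇒ 3j(1 6 5; 0 0 0)² = 6/143, sgn +1
Racah Σ t=2..2: t=2:+1/60480 = 1/60480
⇒ 3j(1 6 5; -1 -1 2)² = 5/429, sgn -1
4πI² = N·(3j₀)²·(3jₘ)² = 30/143
I = -1·√(0.20979/4π) = -0.12920749

-0.129207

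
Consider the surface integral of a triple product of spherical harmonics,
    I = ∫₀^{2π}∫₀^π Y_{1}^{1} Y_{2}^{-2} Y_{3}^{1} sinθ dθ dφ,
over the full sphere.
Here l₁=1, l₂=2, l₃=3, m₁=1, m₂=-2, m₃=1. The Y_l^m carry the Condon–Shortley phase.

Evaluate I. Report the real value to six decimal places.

Rules hold: Σm=0, L=6 even, 1≤3≤3.
N = 3·5·7 = 105
Δ = 0!·2!·4!/7! = 1/105
Racah Σ t=0..0: t=0:+1/4 = 1/4
⇒ 3j(1 2 3; 0 0 0)² = 3/35, sgn -1
Racah Σ t=0..0: t=0:+1/48 = 1/48
⇒ 3j(1 2 3; 1 -2 1)² = 1/105, sgn +1
4πI² = N·(3j₀)²·(3jₘ)² = 3/35
I = -1·√(0.0857143/4π) = -0.08258890

-0.082589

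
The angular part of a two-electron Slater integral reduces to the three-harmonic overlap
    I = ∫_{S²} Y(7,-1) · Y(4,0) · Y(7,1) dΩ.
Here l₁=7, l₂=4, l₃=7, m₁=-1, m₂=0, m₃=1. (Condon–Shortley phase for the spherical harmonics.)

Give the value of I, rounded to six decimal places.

-0.102403

m-sum 0 ✓  L=18 even ✓  3≤7≤11 ✓
Π(2lᵢ+1) = 15×9×15 = 2025
triangle coeff Δ(7,4,7) = 1/58198140
Σ_t [0,4]: t=0:+1/17418240 t=1:−1/622080 t=2:+1/230400 t=3:−1/622080 t=4:+1/17418240 = 1/806400
(3j)²=2268/230945 [(7 4 7; 0 0 0)], sign=-1
Σ_t [0,4]: t=0:+1/46448640 t=1:−1/1088640 t=2:+1/276480 t=3:−1/518400 t=4:+1/9953280 = 23/25804800
(3j)²=42849/6466460 [(7 4 7; -1 0 1)], sign=+1
⇒ 4πI² = 281132289/2133423721
I = (-1)√(281132289/2133423721/(4π)) = -0.10240281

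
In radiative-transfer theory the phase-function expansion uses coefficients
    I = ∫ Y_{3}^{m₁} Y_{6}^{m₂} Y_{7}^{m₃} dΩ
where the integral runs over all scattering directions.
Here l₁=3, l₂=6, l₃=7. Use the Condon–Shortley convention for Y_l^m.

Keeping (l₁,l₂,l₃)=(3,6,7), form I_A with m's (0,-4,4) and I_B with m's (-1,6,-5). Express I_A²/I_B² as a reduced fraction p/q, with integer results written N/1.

32/99

l's match ⇒ only the (l;m) 3-j factors differ between A and B.
A: triangle coeff Δ(3,6,7) = 1/2042040; Σ_t [0,2]: t=0:+1/967680 t=1:−1/1451520 t=2:+1/43545600 = 1/2721600; (3j)²=32/7735 [(3 6 7; 0 -4 4)], sign=-1
B: triangle coeff Δ(3,6,7) = 1/2042040; Σ_t [2,2]: t=2:+1/29030400 = 1/29030400; (3j)²=99/7735 [(3 6 7; -1 6 -5)], sign=+1
I_A²/I_B² = (32/7735)/(99/7735) = 32/99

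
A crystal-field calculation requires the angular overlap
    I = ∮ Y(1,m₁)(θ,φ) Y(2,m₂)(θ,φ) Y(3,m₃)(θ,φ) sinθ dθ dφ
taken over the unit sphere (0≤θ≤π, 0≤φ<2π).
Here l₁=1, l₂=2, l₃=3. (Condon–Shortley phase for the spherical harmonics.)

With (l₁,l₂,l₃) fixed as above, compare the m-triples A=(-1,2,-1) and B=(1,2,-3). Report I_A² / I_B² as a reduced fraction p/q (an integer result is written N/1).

l's match ⇒ only the (l;m) 3-j factors differ between A and B.
A: triangle coeff Δ(1,2,3) = 1/105; Σ_t [0,0]: t=0:+1/48 = 1/48; (3j)²=1/105 [(1 2 3; -1 2 -1)], sign=+1
B: triangle coeff Δ(1,2,3) = 1/105; Σ_t [0,0]: t=0:+1/48 = 1/48; (3j)²=1/7 [(1 2 3; 1 2 -3)], sign=+1
I_A²/I_B² = (1/105)/(1/7) = 1/15

1/15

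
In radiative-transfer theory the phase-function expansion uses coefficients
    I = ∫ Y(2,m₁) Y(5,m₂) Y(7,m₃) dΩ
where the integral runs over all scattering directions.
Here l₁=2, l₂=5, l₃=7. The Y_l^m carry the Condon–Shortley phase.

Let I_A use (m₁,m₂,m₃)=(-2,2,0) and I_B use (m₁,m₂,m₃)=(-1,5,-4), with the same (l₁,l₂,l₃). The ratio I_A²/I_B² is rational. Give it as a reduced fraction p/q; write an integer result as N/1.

Shared (l₁,l₂,l₃)=(2,5,7): N and (l;000)² cancel in I_A²/I_B².
A: Δ = 0!·4!·10!/15! = 1/15015; Racah Σ t=0..0: t=0:+1/725760 = 1/725760; ⇒ 3j(2 5 7; -2 2 0)² = 1/429, sgn -1
B: Δ = 0!·4!·10!/15! = 1/15015; Racah Σ t=0..0: t=0:+1/21772800 = 1/21772800; ⇒ 3j(2 5 7; -1 5 -4)² = 1/1365, sgn -1
I_A²/I_B² = (1/429)/(1/1365) = 35/11

35/11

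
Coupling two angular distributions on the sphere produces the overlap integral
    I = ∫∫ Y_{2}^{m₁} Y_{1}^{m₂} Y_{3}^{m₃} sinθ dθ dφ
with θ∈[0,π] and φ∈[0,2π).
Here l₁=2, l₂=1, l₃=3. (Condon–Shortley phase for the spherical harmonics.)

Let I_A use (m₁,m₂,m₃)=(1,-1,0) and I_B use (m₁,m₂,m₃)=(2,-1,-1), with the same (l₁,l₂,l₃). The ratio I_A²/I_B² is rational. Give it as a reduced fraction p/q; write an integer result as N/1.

Shared (l₁,l₂,l₃)=(2,1,3): N and (l;000)² cancel in I_A²/I_B².
A: Δ = 0!·4!·2!/7! = 1/105; Racah Σ t=0..0: t=0:+1/12 = 1/12; ⇒ 3j(2 1 3; 1 -1 0)² = 1/35, sgn -1
B: Δ = 0!·4!·2!/7! = 1/105; Racah Σ t=0..0: t=0:+1/48 = 1/48; ⇒ 3j(2 1 3; 2 -1 -1)² = 1/105, sgn +1
I_A²/I_B² = (1/35)/(1/105) = 3/1

3/1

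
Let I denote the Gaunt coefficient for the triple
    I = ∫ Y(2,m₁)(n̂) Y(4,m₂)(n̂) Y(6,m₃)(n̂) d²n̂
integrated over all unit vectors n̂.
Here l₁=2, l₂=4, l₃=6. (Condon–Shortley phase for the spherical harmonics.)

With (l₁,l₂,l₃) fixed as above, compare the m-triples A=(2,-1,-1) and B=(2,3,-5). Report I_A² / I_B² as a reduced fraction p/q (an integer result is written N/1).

Shared (l₁,l₂,l₃)=(2,4,6): N and (l;000)² cancel in I_A²/I_B².
A: Δ = 0!·4!·8!/13! = 1/6435; Racah Σ t=0..0: t=0:+1/17280 = 1/17280; ⇒ 3j(2 4 6; 2 -1 -1)² = 7/1287, sgn -1
B: Δ = 0!·4!·8!/13! = 1/6435; Racah Σ t=0..0: t=0:+1/120960 = 1/120960; ⇒ 3j(2 4 6; 2 3 -5)² = 2/39, sgn -1
I_A²/I_B² = (7/1287)/(2/39) = 7/66

7/66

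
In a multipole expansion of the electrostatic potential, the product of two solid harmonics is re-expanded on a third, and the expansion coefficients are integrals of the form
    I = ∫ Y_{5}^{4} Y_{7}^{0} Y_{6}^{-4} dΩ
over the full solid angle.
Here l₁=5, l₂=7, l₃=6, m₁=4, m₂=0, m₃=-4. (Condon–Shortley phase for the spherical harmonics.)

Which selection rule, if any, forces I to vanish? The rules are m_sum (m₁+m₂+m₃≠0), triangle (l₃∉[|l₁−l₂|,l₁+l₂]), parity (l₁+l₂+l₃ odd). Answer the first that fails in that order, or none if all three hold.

azimuthal sum: 4 + 0 − 4 = 0  ✓
2 ≤ 6 ≤ 12 (triangle on l)  ✓
L = 5 + 7 + 6 = 18 (even)  ✓

none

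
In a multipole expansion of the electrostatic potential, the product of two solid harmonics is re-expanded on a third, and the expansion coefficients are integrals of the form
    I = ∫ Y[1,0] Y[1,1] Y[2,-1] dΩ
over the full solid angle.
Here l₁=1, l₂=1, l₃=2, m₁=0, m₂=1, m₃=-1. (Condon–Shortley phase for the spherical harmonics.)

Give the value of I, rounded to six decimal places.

-0.218510

Rules hold: Σm=0, L=4 even, 0≤2≤2.
N = 3·3·5 = 45
Δ = 0!·2!·2!/5! = 1/30
Racah Σ t=0..0: t=0:+1/1 = 1/1
⇒ 3j(1 1 2; 0 0 0)² = 2/15, sgn +1
Racah Σ t=0..0: t=0:+1/2 = 1/2
⇒ 3j(1 1 2; 0 1 -1)² = 1/10, sgn -1
4πI² = N·(3j₀)²·(3jₘ)² = 3/5
I = -1·√(0.6/4π) = -0.21850969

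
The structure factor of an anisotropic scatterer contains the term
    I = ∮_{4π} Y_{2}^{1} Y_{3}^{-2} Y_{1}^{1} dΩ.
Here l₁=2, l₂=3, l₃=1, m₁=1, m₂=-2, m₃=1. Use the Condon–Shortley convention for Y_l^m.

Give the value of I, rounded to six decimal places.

m-sum 0 ✓  L=6 even ✓  1≤1≤5 ✓
Π(2lᵢ+1) = 5×7×3 = 105
triangle coeff Δ(2,3,1) = 1/105
Σ_t [2,2]: t=2:+1/4 = 1/4
(3j)²=3/35 [(2 3 1; 0 0 0)], sign=-1
Σ_t [1,1]: t=1:−1/12 = -1/12
(3j)²=2/21 [(2 3 1; 1 -2 1)], sign=-1
⇒ 4πI² = 6/7
I = (+1)√(6/7/(4π)) = 0.26116903

0.261169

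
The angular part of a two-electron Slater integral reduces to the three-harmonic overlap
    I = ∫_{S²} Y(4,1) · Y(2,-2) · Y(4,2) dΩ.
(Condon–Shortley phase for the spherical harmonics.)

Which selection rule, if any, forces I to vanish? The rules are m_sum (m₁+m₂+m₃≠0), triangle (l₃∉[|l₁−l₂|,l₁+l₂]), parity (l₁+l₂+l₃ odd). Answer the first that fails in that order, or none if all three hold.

m_sum

azimuthal sum: 1 − 2 + 2 = 1  ✗
2 ≤ 4 ≤ 6 (triangle on l)
L = 4 + 2 + 4 = 10 (even)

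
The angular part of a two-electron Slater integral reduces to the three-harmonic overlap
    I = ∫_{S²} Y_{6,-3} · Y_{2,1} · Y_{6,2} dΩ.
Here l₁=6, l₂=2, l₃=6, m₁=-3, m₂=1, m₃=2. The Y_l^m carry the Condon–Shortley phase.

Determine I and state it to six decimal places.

Checks pass: Σm=0; 14 even; l₃=6∈[4,8].
(2·6+1)(2·2+1)(2·6+1) = 845
Δ: 2! 10! 2! / 15! → 1/90090
sum: t=0:+1/69120 t=1:−1/14400 t=2:+1/69120 = -7/172800
3j²(6 2 6; 0 0 0) = Δ·Π!·Σ² = 14/715  (sign -1)
sum: t=1:−1/161280 t=2:+1/60480 = 1/96768
3j²(6 2 6; -3 1 2) = Δ·Π!·Σ² = 15/1001  (sign +1)
combine: 4πI² = 845·14/715·15/1001 = 30/121
take √, sign -1: I = -0.14046335

-0.140463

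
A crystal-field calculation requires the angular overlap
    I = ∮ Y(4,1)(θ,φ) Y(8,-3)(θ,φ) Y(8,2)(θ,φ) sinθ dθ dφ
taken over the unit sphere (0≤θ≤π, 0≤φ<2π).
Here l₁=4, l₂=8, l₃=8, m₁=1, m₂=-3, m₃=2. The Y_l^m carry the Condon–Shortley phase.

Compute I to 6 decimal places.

Rules hold: Σm=0, L=20 even, 4≤8≤12.
N = 9·17·17 = 2601
Δ = 4!·4!·12!/21! = 1/185175900
Racah Σ t=0..4: t=0:+1/557383680 t=1:−1/21772800 t=2:+1/8294400 t=3:−1/21772800 t=4:+1/557383680 = 1/30965760
⇒ 3j(4 8 8; 0 0 0)² = 36/4199, sgn +1
Racah Σ t=0..3: t=0:+1/87091200 t=1:−1/23224320 t=2:+1/52254720 t=3:−1/1045094400 = -1/74649600
⇒ 3j(4 8 8; 1 -3 2)² = 110/12597, sgn -1
4πI² = N·(3j₀)²·(3jₘ)² = 11880/61009
I = -1·√(0.194725/4π) = -0.12448194

-0.124482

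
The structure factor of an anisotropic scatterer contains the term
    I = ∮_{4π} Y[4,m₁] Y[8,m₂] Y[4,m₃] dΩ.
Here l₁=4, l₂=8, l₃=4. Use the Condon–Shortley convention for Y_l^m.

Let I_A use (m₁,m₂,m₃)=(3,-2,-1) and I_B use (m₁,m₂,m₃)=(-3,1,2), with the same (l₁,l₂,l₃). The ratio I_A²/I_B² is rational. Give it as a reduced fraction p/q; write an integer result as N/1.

20/7

l's match ⇒ only the (l;m) 3-j factors differ between A and B.
A: triangle coeff Δ(4,8,4) = 1/218790; Σ_t [1,1]: t=1:−1/3628800 = -1/3628800; (3j)²=8/2431 [(4 8 4; 3 -2 -1)], sign=+1
B: triangle coeff Δ(4,8,4) = 1/218790; Σ_t [7,7]: t=7:−1/7257600 = -1/7257600; (3j)²=14/12155 [(4 8 4; -3 1 2)], sign=-1
I_A²/I_B² = (8/2431)/(14/12155) = 20/7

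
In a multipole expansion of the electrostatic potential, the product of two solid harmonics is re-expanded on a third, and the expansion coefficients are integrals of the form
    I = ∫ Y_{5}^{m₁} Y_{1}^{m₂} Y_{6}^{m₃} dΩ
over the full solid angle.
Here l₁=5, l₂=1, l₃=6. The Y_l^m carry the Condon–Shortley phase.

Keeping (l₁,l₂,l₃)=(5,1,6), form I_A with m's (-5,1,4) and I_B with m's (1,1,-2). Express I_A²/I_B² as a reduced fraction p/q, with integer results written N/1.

1/28

Same 5,1,6: normalisation and zero-m 3j drop out of the ratio.
A: Δ: 0! 10! 2! / 13! → 1/858; sum: t=0:+1/7257600 = 1/7257600; 3j²(5 1 6; -5 1 4) = Δ·Π!·Σ² = 1/858  (sign +1)
B: Δ: 0! 10! 2! / 13! → 1/858; sum: t=0:+1/34560 = 1/34560; 3j²(5 1 6; 1 1 -2) = Δ·Π!·Σ² = 14/429  (sign +1)
I_A²/I_B² = (1/858)/(14/429) = 1/28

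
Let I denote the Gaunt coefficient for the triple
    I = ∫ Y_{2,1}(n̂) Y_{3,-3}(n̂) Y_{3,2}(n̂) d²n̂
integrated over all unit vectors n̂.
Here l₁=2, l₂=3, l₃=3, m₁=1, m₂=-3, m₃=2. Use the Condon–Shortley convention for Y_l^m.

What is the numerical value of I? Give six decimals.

Rules hold: Σm=0, L=8 even, 1≤3≤5.
N = 5·7·7 = 245
Δ = 2!·2!·4!/9! = 1/3780
Racah Σ t=0..2: t=0:+1/24 t=1:−1/4 t=2:+1/24 = -1/6
⇒ 3j(2 3 3; 0 0 0)² = 4/105, sgn +1
Racah Σ t=0..0: t=0:+1/48 = 1/48
⇒ 3j(2 3 3; 1 -3 2)² = 5/84, sgn -1
4πI² = N·(3j₀)²·(3jₘ)² = 5/9
I = -1·√(0.555556/4π) = -0.21026104

-0.210261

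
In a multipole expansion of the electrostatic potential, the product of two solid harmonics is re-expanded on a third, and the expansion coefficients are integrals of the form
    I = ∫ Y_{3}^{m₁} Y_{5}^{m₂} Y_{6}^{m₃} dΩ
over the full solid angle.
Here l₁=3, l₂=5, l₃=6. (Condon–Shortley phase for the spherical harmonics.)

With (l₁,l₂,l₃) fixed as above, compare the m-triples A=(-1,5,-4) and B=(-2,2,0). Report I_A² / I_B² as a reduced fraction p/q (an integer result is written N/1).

Same 3,5,6: normalisation and zero-m 3j drop out of the ratio.
A: Δ: 2! 4! 8! / 15! → 1/675675; sum: t=2:+1/322560 = 1/322560; 3j²(3 5 6; -1 5 -4) = Δ·Π!·Σ² = 18/1001  (sign +1)
B: Δ: 2! 4! 8! / 15! → 1/675675; sum: t=1:−1/34560 t=2:+1/8640 = 1/11520; 3j²(3 5 6; -2 2 0) = Δ·Π!·Σ² = 3/143  (sign +1)
I_A²/I_B² = (18/1001)/(3/143) = 6/7

6/7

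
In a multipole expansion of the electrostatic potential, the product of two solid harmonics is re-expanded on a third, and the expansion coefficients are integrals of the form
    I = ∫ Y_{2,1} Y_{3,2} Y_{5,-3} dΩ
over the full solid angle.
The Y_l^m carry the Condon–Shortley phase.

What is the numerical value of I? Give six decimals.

-0.253584

Checks pass: Σm=0; 10 even; l₃=5∈[1,5].
(2·2+1)(2·3+1)(2·5+1) = 385
Δ: 0! 4! 6! / 11! → 1/2310
sum: t=0:+1/144 = 1/144
3j²(2 3 5; 0 0 0) = Δ·Π!·Σ² = 10/231  (sign -1)
sum: t=0:+1/720 = 1/720
3j²(2 3 5; 1 2 -3) = Δ·Π!·Σ² = 8/165  (sign +1)
combine: 4πI² = 385·10/231·8/165 = 80/99
take √, sign -1: I = -0.25358436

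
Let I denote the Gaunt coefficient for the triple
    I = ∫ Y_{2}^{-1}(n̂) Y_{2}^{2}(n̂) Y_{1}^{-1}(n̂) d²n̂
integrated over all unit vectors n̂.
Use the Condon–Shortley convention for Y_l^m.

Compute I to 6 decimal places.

0.000000

L=5 odd ⇒ parity kills the (l;000) factor ⇒ I = 0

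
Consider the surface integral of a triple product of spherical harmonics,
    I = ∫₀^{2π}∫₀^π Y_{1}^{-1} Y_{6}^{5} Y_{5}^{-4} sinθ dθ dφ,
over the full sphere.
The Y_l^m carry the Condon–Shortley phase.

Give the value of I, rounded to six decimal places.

-0.303018

m-sum 0 ✓  L=12 even ✓  5≤5≤7 ✓
Π(2lᵢ+1) = 3×13×11 = 429
triangle coeff Δ(1,6,5) = 1/858
Σ_t [1,1]: t=1:−1/14400 = -1/14400
(3j)²=6/143 [(1 6 5; 0 0 0)], sign=+1
Σ_t [2,2]: t=2:+1/725760 = 1/725760
(3j)²=5/78 [(1 6 5; -1 5 -4)], sign=-1
⇒ 4πI² = 15/13
I = (-1)√(15/13/(4π)) = -0.30301841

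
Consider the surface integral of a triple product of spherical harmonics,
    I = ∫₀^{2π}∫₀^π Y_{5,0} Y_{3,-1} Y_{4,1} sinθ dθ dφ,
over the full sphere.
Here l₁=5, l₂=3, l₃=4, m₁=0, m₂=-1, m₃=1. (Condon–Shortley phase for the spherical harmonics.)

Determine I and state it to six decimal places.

-0.009577

m-sum 0 ✓  L=12 even ✓  2≤4≤8 ✓
Π(2lᵢ+1) = 11×7×9 = 693
triangle coeff Δ(5,3,4) = 1/180180
Σ_t [1,3]: t=1:−1/576 t=2:+1/144 t=3:−1/576 = 1/288
(3j)²=20/1001 [(5 3 4; 0 0 0)], sign=+1
Σ_t [0,2]: t=0:+1/5760 t=1:−1/288 t=2:+1/288 = 1/5760
(3j)²=1/12012 [(5 3 4; 0 -1 1)], sign=-1
⇒ 4πI² = 15/13013
I = (-1)√(15/13013/(4π)) = -0.00957750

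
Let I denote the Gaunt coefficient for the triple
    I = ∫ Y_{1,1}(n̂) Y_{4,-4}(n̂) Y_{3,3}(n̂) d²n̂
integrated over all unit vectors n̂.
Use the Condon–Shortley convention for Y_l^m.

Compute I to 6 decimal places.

Rules hold: Σm=0, L=8 even, 3≤3≤5.
N = 3·9·7 = 189
Δ = 2!·0!·6!/9! = 1/252
Racah Σ t=1..1: t=1:−1/36 = -1/36
⇒ 3j(1 4 3; 0 0 0)² = 4/63, sgn +1
Racah Σ t=0..0: t=0:+1/1440 = 1/1440
⇒ 3j(1 4 3; 1 -4 3)² = 1/9, sgn +1
4πI² = N·(3j₀)²·(3jₘ)² = 4/3
I = +1·√(1.33333/4π) = 0.32573501

0.325735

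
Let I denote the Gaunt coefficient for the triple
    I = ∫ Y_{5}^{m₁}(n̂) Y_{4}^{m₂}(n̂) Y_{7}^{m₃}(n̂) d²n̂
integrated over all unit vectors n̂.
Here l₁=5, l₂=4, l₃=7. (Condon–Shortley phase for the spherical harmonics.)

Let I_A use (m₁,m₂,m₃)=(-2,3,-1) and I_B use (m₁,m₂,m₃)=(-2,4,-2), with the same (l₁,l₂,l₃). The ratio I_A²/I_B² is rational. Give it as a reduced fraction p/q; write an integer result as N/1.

25/12

Shared (l₁,l₂,l₃)=(5,4,7): N and (l;000)² cancel in I_A²/I_B².
A: Δ = 2!·8!·6!/17! = 1/6126120; Racah Σ t=1..2: t=1:−1/1036800 t=2:+1/172800 = 1/207360; ⇒ 3j(5 4 7; -2 3 -1)² = 245/14586, sgn +1
B: Δ = 2!·8!·6!/17! = 1/6126120; Racah Σ t=2..2: t=2:+1/1036800 = 1/1036800; ⇒ 3j(5 4 7; -2 4 -2)² = 98/12155, sgn -1
I_A²/I_B² = (245/14586)/(98/12155) = 25/12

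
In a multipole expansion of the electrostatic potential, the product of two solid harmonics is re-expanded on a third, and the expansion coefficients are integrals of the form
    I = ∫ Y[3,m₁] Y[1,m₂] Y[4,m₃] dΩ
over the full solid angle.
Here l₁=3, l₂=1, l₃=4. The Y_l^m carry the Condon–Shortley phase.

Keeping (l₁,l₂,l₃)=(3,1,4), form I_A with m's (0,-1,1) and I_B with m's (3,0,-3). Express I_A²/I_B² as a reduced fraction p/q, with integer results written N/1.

10/7

l's match ⇒ only the (l;m) 3-j factors differ between A and B.
A: triangle coeff Δ(3,1,4) = 1/252; Σ_t [0,0]: t=0:+1/72 = 1/72; (3j)²=5/126 [(3 1 4; 0 -1 1)], sign=-1
B: triangle coeff Δ(3,1,4) = 1/252; Σ_t [0,0]: t=0:+1/720 = 1/720; (3j)²=1/36 [(3 1 4; 3 0 -3)], sign=-1
I_A²/I_B² = (5/126)/(1/36) = 10/7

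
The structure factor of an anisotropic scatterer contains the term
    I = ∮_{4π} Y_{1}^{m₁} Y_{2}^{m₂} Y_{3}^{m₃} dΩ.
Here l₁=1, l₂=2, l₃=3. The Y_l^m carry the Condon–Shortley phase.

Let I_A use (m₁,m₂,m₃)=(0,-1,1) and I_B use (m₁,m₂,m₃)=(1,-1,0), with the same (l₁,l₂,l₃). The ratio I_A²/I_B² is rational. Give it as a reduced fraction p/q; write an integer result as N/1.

8/3

Same 1,2,3: normalisation and zero-m 3j drop out of the ratio.
A: Δ: 0! 2! 4! / 7! → 1/105; sum: t=0:+1/6 = 1/6; 3j²(1 2 3; 0 -1 1) = Δ·Π!·Σ² = 8/105  (sign +1)
B: Δ: 0! 2! 4! / 7! → 1/105; sum: t=0:+1/12 = 1/12; 3j²(1 2 3; 1 -1 0) = Δ·Π!·Σ² = 1/35  (sign -1)
I_A²/I_B² = (8/105)/(1/35) = 8/3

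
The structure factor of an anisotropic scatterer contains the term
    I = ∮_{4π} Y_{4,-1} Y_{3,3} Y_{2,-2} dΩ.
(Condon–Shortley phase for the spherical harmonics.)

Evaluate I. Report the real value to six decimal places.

0.000000

l₁+l₂+l₃=9 is odd: 3j(l;000)=0 ⇒ I=0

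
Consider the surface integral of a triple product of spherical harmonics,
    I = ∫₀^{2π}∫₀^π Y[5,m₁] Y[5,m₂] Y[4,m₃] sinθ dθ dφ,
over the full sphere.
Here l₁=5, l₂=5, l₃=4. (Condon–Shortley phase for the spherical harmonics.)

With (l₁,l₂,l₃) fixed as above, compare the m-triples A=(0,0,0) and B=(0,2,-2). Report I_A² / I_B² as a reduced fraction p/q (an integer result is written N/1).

Shared (l₁,l₂,l₃)=(5,5,4): N and (l;000)² cancel in I_A²/I_B².
A: Δ = 6!·4!·4!/15! = 1/3153150; Racah Σ t=1..5: t=1:−1/69120 t=2:+1/1728 t=3:−1/576 t=4:+1/1728 t=5:−1/69120 = -7/11520; ⇒ 3j(5 5 4; 0 0 0)² = 2/143, sgn -1
B: Δ = 6!·4!·4!/15! = 1/3153150; Racah Σ t=3..5: t=3:−1/3456 t=4:+1/1728 t=5:−1/11520 = 7/34560; ⇒ 3j(5 5 4; 0 2 -2)² = 7/858, sgn +1
I_A²/I_B² = (2/143)/(7/858) = 12/7

12/7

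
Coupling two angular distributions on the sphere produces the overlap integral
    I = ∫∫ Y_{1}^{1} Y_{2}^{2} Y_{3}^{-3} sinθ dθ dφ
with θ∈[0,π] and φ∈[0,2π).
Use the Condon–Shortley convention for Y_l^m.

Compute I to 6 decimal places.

m-sum 0 ✓  L=6 even ✓  1≤3≤3 ✓
Π(2lᵢ+1) = 3×5×7 = 105
triangle coeff Δ(1,2,3) = 1/105
Σ_t [0,0]: t=0:+1/4 = 1/4
(3j)²=3/35 [(1 2 3; 0 0 0)], sign=-1
Σ_t [0,0]: t=0:+1/48 = 1/48
(3j)²=1/7 [(1 2 3; 1 2 -3)], sign=+1
⇒ 4πI² = 9/7
I = (-1)√(9/7/(4π)) = -0.31986543

-0.319865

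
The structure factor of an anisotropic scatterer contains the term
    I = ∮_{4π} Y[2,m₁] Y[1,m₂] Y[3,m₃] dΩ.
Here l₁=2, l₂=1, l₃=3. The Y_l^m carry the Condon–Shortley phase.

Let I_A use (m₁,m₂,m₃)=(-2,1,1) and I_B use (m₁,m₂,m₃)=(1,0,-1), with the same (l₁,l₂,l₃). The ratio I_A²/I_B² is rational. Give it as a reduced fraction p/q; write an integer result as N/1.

l's match ⇒ only the (l;m) 3-j factors differ between A and B.
A: triangle coeff Δ(2,1,3) = 1/105; Σ_t [0,0]: t=0:+1/48 = 1/48; (3j)²=1/105 [(2 1 3; -2 1 1)], sign=+1
B: triangle coeff Δ(2,1,3) = 1/105; Σ_t [0,0]: t=0:+1/6 = 1/6; (3j)²=8/105 [(2 1 3; 1 0 -1)], sign=+1
I_A²/I_B² = (1/105)/(8/105) = 1/8

1/8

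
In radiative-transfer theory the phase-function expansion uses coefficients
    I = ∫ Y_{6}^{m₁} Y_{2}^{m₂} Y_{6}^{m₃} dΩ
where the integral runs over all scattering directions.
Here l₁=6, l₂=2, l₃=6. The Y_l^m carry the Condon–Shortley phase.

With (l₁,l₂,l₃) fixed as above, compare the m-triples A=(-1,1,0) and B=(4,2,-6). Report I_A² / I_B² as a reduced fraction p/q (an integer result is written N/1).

7/44

l's match ⇒ only the (l;m) 3-j factors differ between A and B.
A: triangle coeff Δ(6,2,6) = 1/90090; Σ_t [1,2]: t=1:−1/34560 t=2:+1/28800 = 1/172800; (3j)²=1/1430 [(6 2 6; -1 1 0)], sign=+1
B: triangle coeff Δ(6,2,6) = 1/90090; Σ_t [2,2]: t=2:+1/14515200 = 1/14515200; (3j)²=2/455 [(6 2 6; 4 2 -6)], sign=+1
I_A²/I_B² = (1/1430)/(2/455) = 7/44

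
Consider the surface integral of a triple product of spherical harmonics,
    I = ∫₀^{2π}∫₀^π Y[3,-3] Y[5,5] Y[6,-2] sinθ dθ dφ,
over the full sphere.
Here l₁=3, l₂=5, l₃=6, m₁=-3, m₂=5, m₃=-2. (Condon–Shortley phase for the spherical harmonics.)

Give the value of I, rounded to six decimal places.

Rules hold: Σm=0, L=14 even, 2≤6≤8.
N = 7·11·13 = 1001
Δ = 2!·4!·8!/15! = 1/675675
Racah Σ t=0..2: t=0:+1/8640 t=1:−1/2304 t=2:+1/8640 = -7/34560
⇒ 3j(3 5 6; 0 0 0)² = 7/429, sgn -1
Racah Σ t=2..2: t=2:+1/1935360 = 1/1935360
⇒ 3j(3 5 6; -3 5 -2)² = 1/1001, sgn +1
4πI² = N·(3j₀)²·(3jₘ)² = 7/429
I = -1·√(0.016317/4π) = -0.03603425

-0.036034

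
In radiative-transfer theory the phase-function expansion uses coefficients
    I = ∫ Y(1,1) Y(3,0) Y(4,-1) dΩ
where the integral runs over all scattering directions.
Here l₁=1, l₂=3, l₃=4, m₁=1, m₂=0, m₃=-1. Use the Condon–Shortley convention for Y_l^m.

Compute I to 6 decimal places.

Checks pass: Σm=0; 8 even; l₃=4∈[2,4].
(2·1+1)(2·3+1)(2·4+1) = 189
Δ: 0! 2! 6! / 9! → 1/252
sum: t=0:+1/36 = 1/36
3j²(1 3 4; 0 0 0) = Δ·Π!·Σ² = 4/63  (sign +1)
sum: t=0:+1/72 = 1/72
3j²(1 3 4; 1 0 -1) = Δ·Π!·Σ² = 5/126  (sign -1)
combine: 4πI² = 189·4/63·5/126 = 10/21
take √, sign -1: I = -0.19466390

-0.194664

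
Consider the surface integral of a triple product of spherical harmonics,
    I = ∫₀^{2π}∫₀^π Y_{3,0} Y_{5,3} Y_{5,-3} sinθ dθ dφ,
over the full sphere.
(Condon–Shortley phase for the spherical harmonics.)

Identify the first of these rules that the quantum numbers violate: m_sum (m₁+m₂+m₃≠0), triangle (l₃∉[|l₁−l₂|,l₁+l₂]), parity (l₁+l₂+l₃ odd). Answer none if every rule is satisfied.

parity

m₁+m₂+m₃ = 0 + 3 − 3 = 0  ✓
triangle: |3−5|=2 ≤ l₃=5 ≤ 3+5=8  ✓
parity: l₁+l₂+l₃ = 13 is odd  ✗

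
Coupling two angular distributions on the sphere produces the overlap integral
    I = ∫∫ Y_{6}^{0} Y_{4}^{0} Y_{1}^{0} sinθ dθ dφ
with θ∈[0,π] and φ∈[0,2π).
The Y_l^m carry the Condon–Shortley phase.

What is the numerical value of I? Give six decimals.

l₃=1 ∉ [2,10] — triangle fails ⇒ I = 0

0.000000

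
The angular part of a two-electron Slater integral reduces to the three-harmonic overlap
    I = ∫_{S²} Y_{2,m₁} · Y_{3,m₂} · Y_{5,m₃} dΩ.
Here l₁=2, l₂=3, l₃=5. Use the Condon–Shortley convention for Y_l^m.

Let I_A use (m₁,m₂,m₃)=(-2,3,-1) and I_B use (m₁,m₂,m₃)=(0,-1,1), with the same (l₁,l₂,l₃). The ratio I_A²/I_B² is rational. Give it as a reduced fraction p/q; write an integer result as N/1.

1/90

l's match ⇒ only the (l;m) 3-j factors differ between A and B.
A: triangle coeff Δ(2,3,5) = 1/2310; Σ_t [0,0]: t=0:+1/17280 = 1/17280; (3j)²=1/2310 [(2 3 5; -2 3 -1)], sign=+1
B: triangle coeff Δ(2,3,5) = 1/2310; Σ_t [0,0]: t=0:+1/192 = 1/192; (3j)²=3/77 [(2 3 5; 0 -1 1)], sign=+1
I_A²/I_B² = (1/2310)/(3/77) = 1/90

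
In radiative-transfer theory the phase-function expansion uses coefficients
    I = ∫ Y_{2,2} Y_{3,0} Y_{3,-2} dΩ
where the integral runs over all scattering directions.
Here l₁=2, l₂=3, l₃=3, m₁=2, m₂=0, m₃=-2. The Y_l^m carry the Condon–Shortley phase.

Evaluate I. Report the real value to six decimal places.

m-sum 0 ✓  L=8 even ✓  1≤3≤5 ✓
Π(2lᵢ+1) = 5×7×7 = 245
triangle coeff Δ(2,3,3) = 1/3780
Σ_t [0,2]: t=0:+1/24 t=1:−1/4 t=2:+1/24 = -1/6
(3j)²=4/105 [(2 3 3; 0 0 0)], sign=+1
Σ_t [0,0]: t=0:+1/24 = 1/24
(3j)²=1/21 [(2 3 3; 2 0 -2)], sign=-1
⇒ 4πI² = 4/9
I = (-1)√(4/9/(4π)) = -0.18806319

-0.188063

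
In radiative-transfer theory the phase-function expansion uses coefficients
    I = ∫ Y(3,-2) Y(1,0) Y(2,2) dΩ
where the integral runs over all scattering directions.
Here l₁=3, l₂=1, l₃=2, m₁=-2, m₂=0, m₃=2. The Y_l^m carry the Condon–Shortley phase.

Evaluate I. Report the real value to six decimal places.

Checks pass: Σm=0; 6 even; l₃=2∈[2,4].
(2·3+1)(2·1+1)(2·2+1) = 105
Δ: 2! 4! 0! / 7! → 1/105
sum: t=1:−1/4 = -1/4
3j²(3 1 2; 0 0 0) = Δ·Π!·Σ² = 3/35  (sign -1)
sum: t=1:−1/24 = -1/24
3j²(3 1 2; -2 0 2) = Δ·Π!·Σ² = 1/21  (sign -1)
combine: 4πI² = 105·3/35·1/21 = 3/7
take √, sign +1: I = 0.18467439

0.184674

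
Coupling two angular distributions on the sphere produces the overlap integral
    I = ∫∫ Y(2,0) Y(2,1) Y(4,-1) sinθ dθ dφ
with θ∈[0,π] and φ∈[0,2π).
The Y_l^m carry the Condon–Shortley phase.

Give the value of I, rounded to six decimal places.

-0.220728

Rules hold: Σm=0, L=8 even, 0≤4≤4.
N = 5·5·9 = 225
Δ = 0!·4!·4!/9! = 1/630
Racah Σ t=0..0: t=0:+1/16 = 1/16
⇒ 3j(2 2 4; 0 0 0)² = 2/35, sgn +1
Racah Σ t=0..0: t=0:+1/24 = 1/24
⇒ 3j(2 2 4; 0 1 -1)² = 1/21, sgn -1
4πI² = N·(3j₀)²·(3jₘ)² = 30/49
I = -1·√(0.612245/4π) = -0.22072812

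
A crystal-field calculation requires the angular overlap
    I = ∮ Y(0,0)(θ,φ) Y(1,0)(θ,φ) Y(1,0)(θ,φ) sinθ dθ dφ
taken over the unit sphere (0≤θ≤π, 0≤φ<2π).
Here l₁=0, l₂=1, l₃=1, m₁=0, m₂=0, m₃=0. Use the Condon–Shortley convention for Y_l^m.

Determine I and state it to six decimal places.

0.282095

Rules hold: Σm=0, L=2 even, 1≤1≤1.
N = 1·3·3 = 9
Δ = 0!·0!·2!/3! = 1/3
Racah Σ t=0..0: t=0:+1/1 = 1/1
⇒ 3j(0 1 1; 0 0 0)² = 1/3, sgn -1
(m-triple is (0,0,0) — same symbol as above.)
4πI² = N·(3j₀)²·(3jₘ)² = 1/1
I = +1·√(1/4π) = 0.28209479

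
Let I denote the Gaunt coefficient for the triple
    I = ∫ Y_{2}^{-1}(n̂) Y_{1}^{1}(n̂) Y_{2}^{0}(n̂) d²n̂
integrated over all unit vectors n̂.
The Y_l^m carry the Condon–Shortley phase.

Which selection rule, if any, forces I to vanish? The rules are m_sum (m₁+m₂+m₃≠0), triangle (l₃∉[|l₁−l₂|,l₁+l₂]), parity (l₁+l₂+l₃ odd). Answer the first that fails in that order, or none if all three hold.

parity

Σmᵢ = 0  ✓
l₃∈[|l₁−l₂|,l₁+l₂]=[1,3], have l₃=2  ✓
Σlᵢ = 5 ⇒ odd  ✗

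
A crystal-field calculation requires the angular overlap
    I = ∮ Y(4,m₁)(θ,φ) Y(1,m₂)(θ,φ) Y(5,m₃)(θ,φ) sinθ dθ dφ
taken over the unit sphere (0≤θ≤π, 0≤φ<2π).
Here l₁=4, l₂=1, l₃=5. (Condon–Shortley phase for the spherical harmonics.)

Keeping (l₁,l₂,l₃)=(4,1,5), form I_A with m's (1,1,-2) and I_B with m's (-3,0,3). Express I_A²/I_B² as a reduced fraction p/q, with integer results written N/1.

Shared (l₁,l₂,l₃)=(4,1,5): N and (l;000)² cancel in I_A²/I_B².
A: Δ = 0!·8!·2!/11! = 1/495; Racah Σ t=0..0: t=0:+1/1440 = 1/1440; ⇒ 3j(4 1 5; 1 1 -2)² = 7/165, sgn -1
B: Δ = 0!·8!·2!/11! = 1/495; Racah Σ t=0..0: t=0:+1/5040 = 1/5040; ⇒ 3j(4 1 5; -3 0 3)² = 16/495, sgn +1
I_A²/I_B² = (7/165)/(16/495) = 21/16

21/16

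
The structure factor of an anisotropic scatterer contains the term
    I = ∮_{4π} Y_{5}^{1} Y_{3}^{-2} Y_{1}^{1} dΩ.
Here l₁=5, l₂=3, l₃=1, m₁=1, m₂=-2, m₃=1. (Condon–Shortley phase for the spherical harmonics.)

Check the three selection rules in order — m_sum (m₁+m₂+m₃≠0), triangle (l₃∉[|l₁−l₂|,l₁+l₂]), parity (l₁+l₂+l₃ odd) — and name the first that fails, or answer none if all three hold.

triangle

azimuthal sum: 1 − 2 + 1 = 0  ✓
2 ≤ 1 ≤ 8 (triangle on l)  ✗
L = 5 + 3 + 1 = 9 (odd)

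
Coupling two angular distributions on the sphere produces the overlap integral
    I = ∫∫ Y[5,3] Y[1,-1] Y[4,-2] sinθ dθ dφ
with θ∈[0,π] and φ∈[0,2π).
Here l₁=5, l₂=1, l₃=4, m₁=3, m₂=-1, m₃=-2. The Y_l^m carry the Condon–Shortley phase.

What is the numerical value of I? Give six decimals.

m-sum 0 ✓  L=10 even ✓  4≤4≤6 ✓
Π(2lᵢ+1) = 11×3×9 = 297
triangle coeff Δ(5,1,4) = 1/495
Σ_t [1,1]: t=1:−1/576 = -1/576
(3j)²=5/99 [(5 1 4; 0 0 0)], sign=-1
Σ_t [0,0]: t=0:+1/2880 = 1/2880
(3j)²=28/495 [(5 1 4; 3 -1 -2)], sign=+1
⇒ 4πI² = 28/33
I = (-1)√(28/33/(4π)) = -0.25984664

-0.259847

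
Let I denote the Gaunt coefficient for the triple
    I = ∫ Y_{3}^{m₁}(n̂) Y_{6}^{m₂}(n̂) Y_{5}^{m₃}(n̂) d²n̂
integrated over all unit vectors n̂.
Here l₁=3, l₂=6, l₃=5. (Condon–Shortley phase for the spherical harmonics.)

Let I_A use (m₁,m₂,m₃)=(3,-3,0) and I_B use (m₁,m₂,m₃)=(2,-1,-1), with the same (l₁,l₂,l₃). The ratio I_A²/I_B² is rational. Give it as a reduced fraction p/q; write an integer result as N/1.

Shared (l₁,l₂,l₃)=(3,6,5): N and (l;000)² cancel in I_A²/I_B².
A: Δ = 4!·2!·8!/15! = 1/675675; Racah Σ t=0..0: t=0:+1/34560 = 1/34560; ⇒ 3j(3 6 5; 3 -3 0)² = 4/143, sgn -1
B: Δ = 4!·2!·8!/15! = 1/675675; Racah Σ t=0..1: t=0:+1/17280 t=1:−1/6912 = -1/11520; ⇒ 3j(3 6 5; 2 -1 -1)² = 2/143, sgn -1
I_A²/I_B² = (4/143)/(2/143) = 2/1

2/1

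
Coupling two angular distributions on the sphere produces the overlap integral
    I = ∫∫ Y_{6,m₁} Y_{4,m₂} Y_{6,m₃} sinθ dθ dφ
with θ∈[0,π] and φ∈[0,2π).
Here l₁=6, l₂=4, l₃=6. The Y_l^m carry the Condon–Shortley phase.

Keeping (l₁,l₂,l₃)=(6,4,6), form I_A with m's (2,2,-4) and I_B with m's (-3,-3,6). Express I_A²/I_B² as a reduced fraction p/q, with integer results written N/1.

l's match ⇒ only the (l;m) 3-j factors differ between A and B.
A: triangle coeff Δ(6,4,6) = 1/15315300; Σ_t [2,4]: t=2:+1/138240 t=3:−1/181440 t=4:+1/3870720 = 23/11612160; (3j)²=529/204204 [(6 4 6; 2 2 -4)], sign=+1
B: triangle coeff Δ(6,4,6) = 1/15315300; Σ_t [1,1]: t=1:−1/5806080 = -1/5806080; (3j)²=9/884 [(6 4 6; -3 -3 6)], sign=-1
I_A²/I_B² = (529/204204)/(9/884) = 529/2079

529/2079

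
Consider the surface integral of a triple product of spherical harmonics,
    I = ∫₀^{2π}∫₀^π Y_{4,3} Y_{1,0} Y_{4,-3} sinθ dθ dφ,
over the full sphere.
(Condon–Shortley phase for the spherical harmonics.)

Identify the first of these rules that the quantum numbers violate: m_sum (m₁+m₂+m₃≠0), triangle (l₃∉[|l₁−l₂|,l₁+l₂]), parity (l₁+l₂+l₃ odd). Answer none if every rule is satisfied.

parity

m₁+m₂+m₃ = 3 + 0 − 3 = 0  ✓
triangle: |4−1|=3 ≤ l₃=4 ≤ 4+1=5  ✓
parity: l₁+l₂+l₃ = 9 is odd  ✗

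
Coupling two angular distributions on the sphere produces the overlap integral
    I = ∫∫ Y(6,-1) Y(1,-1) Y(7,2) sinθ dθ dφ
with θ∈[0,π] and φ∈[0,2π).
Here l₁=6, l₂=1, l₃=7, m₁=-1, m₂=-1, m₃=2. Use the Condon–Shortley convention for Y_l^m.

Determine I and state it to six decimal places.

0.209937

m-sum 0 ✓  L=14 even ✓  5≤7≤7 ✓
Π(2lᵢ+1) = 13×3×15 = 585
triangle coeff Δ(6,1,7) = 1/1365
Σ_t [0,0]: t=0:+1/518400 = 1/518400
(3j)²=7/195 [(6 1 7; 0 0 0)], sign=-1
Σ_t [0,0]: t=0:+1/1209600 = 1/1209600
(3j)²=12/455 [(6 1 7; -1 -1 2)], sign=-1
⇒ 4πI² = 36/65
I = (+1)√(36/65/(4π)) = 0.20993732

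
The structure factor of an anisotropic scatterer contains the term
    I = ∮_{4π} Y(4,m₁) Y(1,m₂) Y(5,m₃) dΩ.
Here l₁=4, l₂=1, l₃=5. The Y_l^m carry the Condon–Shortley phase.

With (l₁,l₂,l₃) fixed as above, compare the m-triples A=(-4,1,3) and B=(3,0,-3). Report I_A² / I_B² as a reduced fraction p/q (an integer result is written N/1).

1/16

Shared (l₁,l₂,l₃)=(4,1,5): N and (l;000)² cancel in I_A²/I_B².
A: Δ = 0!·8!·2!/11! = 1/495; Racah Σ t=0..0: t=0:+1/80640 = 1/80640; ⇒ 3j(4 1 5; -4 1 3)² = 1/495, sgn +1
B: Δ = 0!·8!·2!/11! = 1/495; Racah Σ t=0..0: t=0:+1/5040 = 1/5040; ⇒ 3j(4 1 5; 3 0 -3)² = 16/495, sgn +1
I_A²/I_B² = (1/495)/(16/495) = 1/16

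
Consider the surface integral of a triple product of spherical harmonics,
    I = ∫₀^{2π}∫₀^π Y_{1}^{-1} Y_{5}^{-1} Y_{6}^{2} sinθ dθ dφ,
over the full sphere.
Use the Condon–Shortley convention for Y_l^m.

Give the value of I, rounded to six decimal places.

0.216205

m-sum 0 ✓  L=12 even ✓  4≤6≤6 ✓
Π(2lᵢ+1) = 3×11×13 = 429
triangle coeff Δ(1,5,6) = 1/858
Σ_t [0,0]: t=0:+1/14400 = 1/14400
(3j)²=6/143 [(1 5 6; 0 0 0)], sign=+1
Σ_t [0,0]: t=0:+1/34560 = 1/34560
(3j)²=14/429 [(1 5 6; -1 -1 2)], sign=+1
⇒ 4πI² = 84/143
I = (+1)√(84/143/(4π)) = 0.21620548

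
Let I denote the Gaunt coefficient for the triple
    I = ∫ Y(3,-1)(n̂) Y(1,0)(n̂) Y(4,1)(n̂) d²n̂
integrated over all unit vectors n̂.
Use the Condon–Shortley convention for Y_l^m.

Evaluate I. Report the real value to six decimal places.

m-sum 0 ✓  L=8 even ✓  2≤4≤4 ✓
Π(2lᵢ+1) = 7×3×9 = 189
triangle coeff Δ(3,1,4) = 1/252
Σ_t [0,0]: t=0:+1/36 = 1/36
(3j)²=4/63 [(3 1 4; 0 0 0)], sign=+1
Σ_t [0,0]: t=0:+1/48 = 1/48
(3j)²=5/84 [(3 1 4; -1 0 1)], sign=-1
⇒ 4πI² = 5/7
I = (-1)√(5/7/(4π)) = -0.23841361

-0.238414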